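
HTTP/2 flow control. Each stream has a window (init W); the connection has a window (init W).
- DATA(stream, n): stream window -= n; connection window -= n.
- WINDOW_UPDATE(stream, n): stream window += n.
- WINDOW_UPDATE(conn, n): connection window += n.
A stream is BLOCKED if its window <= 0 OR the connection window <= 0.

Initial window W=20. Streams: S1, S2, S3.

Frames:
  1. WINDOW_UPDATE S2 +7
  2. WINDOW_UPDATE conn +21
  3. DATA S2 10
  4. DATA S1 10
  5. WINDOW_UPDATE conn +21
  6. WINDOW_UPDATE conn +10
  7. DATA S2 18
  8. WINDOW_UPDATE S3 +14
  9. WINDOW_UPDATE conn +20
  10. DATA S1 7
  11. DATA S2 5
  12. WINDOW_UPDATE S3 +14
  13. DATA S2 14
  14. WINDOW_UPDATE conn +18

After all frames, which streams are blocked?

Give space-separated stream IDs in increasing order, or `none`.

Answer: S2

Derivation:
Op 1: conn=20 S1=20 S2=27 S3=20 blocked=[]
Op 2: conn=41 S1=20 S2=27 S3=20 blocked=[]
Op 3: conn=31 S1=20 S2=17 S3=20 blocked=[]
Op 4: conn=21 S1=10 S2=17 S3=20 blocked=[]
Op 5: conn=42 S1=10 S2=17 S3=20 blocked=[]
Op 6: conn=52 S1=10 S2=17 S3=20 blocked=[]
Op 7: conn=34 S1=10 S2=-1 S3=20 blocked=[2]
Op 8: conn=34 S1=10 S2=-1 S3=34 blocked=[2]
Op 9: conn=54 S1=10 S2=-1 S3=34 blocked=[2]
Op 10: conn=47 S1=3 S2=-1 S3=34 blocked=[2]
Op 11: conn=42 S1=3 S2=-6 S3=34 blocked=[2]
Op 12: conn=42 S1=3 S2=-6 S3=48 blocked=[2]
Op 13: conn=28 S1=3 S2=-20 S3=48 blocked=[2]
Op 14: conn=46 S1=3 S2=-20 S3=48 blocked=[2]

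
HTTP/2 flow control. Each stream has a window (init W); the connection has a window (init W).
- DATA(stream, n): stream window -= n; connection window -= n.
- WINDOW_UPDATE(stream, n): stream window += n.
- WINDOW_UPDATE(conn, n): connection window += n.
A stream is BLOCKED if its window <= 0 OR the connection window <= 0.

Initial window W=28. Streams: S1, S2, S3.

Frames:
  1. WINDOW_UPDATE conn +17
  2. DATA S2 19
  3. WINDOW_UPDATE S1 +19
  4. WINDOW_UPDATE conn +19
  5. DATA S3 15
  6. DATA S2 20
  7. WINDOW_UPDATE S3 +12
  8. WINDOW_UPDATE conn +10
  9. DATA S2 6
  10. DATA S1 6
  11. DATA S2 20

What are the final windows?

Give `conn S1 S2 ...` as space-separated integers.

Answer: -12 41 -37 25

Derivation:
Op 1: conn=45 S1=28 S2=28 S3=28 blocked=[]
Op 2: conn=26 S1=28 S2=9 S3=28 blocked=[]
Op 3: conn=26 S1=47 S2=9 S3=28 blocked=[]
Op 4: conn=45 S1=47 S2=9 S3=28 blocked=[]
Op 5: conn=30 S1=47 S2=9 S3=13 blocked=[]
Op 6: conn=10 S1=47 S2=-11 S3=13 blocked=[2]
Op 7: conn=10 S1=47 S2=-11 S3=25 blocked=[2]
Op 8: conn=20 S1=47 S2=-11 S3=25 blocked=[2]
Op 9: conn=14 S1=47 S2=-17 S3=25 blocked=[2]
Op 10: conn=8 S1=41 S2=-17 S3=25 blocked=[2]
Op 11: conn=-12 S1=41 S2=-37 S3=25 blocked=[1, 2, 3]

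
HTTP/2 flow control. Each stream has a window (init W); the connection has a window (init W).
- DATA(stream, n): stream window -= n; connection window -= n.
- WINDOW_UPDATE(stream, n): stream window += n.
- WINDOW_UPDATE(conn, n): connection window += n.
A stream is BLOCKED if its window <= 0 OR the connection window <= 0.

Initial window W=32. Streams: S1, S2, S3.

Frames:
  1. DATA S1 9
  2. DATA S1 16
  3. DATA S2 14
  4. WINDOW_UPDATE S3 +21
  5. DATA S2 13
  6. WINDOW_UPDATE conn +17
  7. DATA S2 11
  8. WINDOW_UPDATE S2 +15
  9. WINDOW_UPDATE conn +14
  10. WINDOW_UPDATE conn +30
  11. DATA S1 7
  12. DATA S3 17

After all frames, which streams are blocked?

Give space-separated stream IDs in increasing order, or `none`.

Answer: S1

Derivation:
Op 1: conn=23 S1=23 S2=32 S3=32 blocked=[]
Op 2: conn=7 S1=7 S2=32 S3=32 blocked=[]
Op 3: conn=-7 S1=7 S2=18 S3=32 blocked=[1, 2, 3]
Op 4: conn=-7 S1=7 S2=18 S3=53 blocked=[1, 2, 3]
Op 5: conn=-20 S1=7 S2=5 S3=53 blocked=[1, 2, 3]
Op 6: conn=-3 S1=7 S2=5 S3=53 blocked=[1, 2, 3]
Op 7: conn=-14 S1=7 S2=-6 S3=53 blocked=[1, 2, 3]
Op 8: conn=-14 S1=7 S2=9 S3=53 blocked=[1, 2, 3]
Op 9: conn=0 S1=7 S2=9 S3=53 blocked=[1, 2, 3]
Op 10: conn=30 S1=7 S2=9 S3=53 blocked=[]
Op 11: conn=23 S1=0 S2=9 S3=53 blocked=[1]
Op 12: conn=6 S1=0 S2=9 S3=36 blocked=[1]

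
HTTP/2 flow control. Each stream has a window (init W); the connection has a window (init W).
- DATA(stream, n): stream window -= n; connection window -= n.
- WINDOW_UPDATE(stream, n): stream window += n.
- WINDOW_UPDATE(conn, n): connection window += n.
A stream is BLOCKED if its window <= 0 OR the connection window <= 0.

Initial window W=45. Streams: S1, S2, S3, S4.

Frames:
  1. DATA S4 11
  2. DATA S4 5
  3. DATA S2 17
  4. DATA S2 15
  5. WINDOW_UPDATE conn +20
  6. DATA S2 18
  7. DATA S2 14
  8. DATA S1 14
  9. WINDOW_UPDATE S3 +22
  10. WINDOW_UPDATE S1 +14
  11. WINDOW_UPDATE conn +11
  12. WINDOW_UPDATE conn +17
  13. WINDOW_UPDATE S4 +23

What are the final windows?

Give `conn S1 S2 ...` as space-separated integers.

Answer: -1 45 -19 67 52

Derivation:
Op 1: conn=34 S1=45 S2=45 S3=45 S4=34 blocked=[]
Op 2: conn=29 S1=45 S2=45 S3=45 S4=29 blocked=[]
Op 3: conn=12 S1=45 S2=28 S3=45 S4=29 blocked=[]
Op 4: conn=-3 S1=45 S2=13 S3=45 S4=29 blocked=[1, 2, 3, 4]
Op 5: conn=17 S1=45 S2=13 S3=45 S4=29 blocked=[]
Op 6: conn=-1 S1=45 S2=-5 S3=45 S4=29 blocked=[1, 2, 3, 4]
Op 7: conn=-15 S1=45 S2=-19 S3=45 S4=29 blocked=[1, 2, 3, 4]
Op 8: conn=-29 S1=31 S2=-19 S3=45 S4=29 blocked=[1, 2, 3, 4]
Op 9: conn=-29 S1=31 S2=-19 S3=67 S4=29 blocked=[1, 2, 3, 4]
Op 10: conn=-29 S1=45 S2=-19 S3=67 S4=29 blocked=[1, 2, 3, 4]
Op 11: conn=-18 S1=45 S2=-19 S3=67 S4=29 blocked=[1, 2, 3, 4]
Op 12: conn=-1 S1=45 S2=-19 S3=67 S4=29 blocked=[1, 2, 3, 4]
Op 13: conn=-1 S1=45 S2=-19 S3=67 S4=52 blocked=[1, 2, 3, 4]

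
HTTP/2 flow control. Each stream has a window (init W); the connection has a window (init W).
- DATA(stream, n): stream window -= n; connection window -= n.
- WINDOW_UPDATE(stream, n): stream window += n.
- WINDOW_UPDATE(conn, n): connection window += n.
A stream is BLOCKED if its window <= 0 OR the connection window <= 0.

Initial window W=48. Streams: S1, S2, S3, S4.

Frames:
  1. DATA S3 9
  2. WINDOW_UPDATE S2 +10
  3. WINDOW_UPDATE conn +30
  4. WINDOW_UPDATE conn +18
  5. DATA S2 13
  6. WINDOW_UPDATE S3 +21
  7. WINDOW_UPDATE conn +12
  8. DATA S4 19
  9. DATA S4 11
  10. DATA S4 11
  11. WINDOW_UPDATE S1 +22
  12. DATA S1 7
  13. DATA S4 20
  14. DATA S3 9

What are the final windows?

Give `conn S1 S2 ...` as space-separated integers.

Answer: 9 63 45 51 -13

Derivation:
Op 1: conn=39 S1=48 S2=48 S3=39 S4=48 blocked=[]
Op 2: conn=39 S1=48 S2=58 S3=39 S4=48 blocked=[]
Op 3: conn=69 S1=48 S2=58 S3=39 S4=48 blocked=[]
Op 4: conn=87 S1=48 S2=58 S3=39 S4=48 blocked=[]
Op 5: conn=74 S1=48 S2=45 S3=39 S4=48 blocked=[]
Op 6: conn=74 S1=48 S2=45 S3=60 S4=48 blocked=[]
Op 7: conn=86 S1=48 S2=45 S3=60 S4=48 blocked=[]
Op 8: conn=67 S1=48 S2=45 S3=60 S4=29 blocked=[]
Op 9: conn=56 S1=48 S2=45 S3=60 S4=18 blocked=[]
Op 10: conn=45 S1=48 S2=45 S3=60 S4=7 blocked=[]
Op 11: conn=45 S1=70 S2=45 S3=60 S4=7 blocked=[]
Op 12: conn=38 S1=63 S2=45 S3=60 S4=7 blocked=[]
Op 13: conn=18 S1=63 S2=45 S3=60 S4=-13 blocked=[4]
Op 14: conn=9 S1=63 S2=45 S3=51 S4=-13 blocked=[4]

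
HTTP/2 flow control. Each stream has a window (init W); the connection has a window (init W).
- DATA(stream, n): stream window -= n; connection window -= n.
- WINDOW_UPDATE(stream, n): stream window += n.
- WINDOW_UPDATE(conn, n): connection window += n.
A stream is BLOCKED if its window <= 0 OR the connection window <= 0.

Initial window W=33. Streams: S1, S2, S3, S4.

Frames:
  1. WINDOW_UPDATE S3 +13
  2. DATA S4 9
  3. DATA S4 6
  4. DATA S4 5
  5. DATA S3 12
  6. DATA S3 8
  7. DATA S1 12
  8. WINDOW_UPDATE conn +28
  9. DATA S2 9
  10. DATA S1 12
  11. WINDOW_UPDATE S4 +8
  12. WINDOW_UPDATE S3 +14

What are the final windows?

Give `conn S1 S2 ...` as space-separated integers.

Op 1: conn=33 S1=33 S2=33 S3=46 S4=33 blocked=[]
Op 2: conn=24 S1=33 S2=33 S3=46 S4=24 blocked=[]
Op 3: conn=18 S1=33 S2=33 S3=46 S4=18 blocked=[]
Op 4: conn=13 S1=33 S2=33 S3=46 S4=13 blocked=[]
Op 5: conn=1 S1=33 S2=33 S3=34 S4=13 blocked=[]
Op 6: conn=-7 S1=33 S2=33 S3=26 S4=13 blocked=[1, 2, 3, 4]
Op 7: conn=-19 S1=21 S2=33 S3=26 S4=13 blocked=[1, 2, 3, 4]
Op 8: conn=9 S1=21 S2=33 S3=26 S4=13 blocked=[]
Op 9: conn=0 S1=21 S2=24 S3=26 S4=13 blocked=[1, 2, 3, 4]
Op 10: conn=-12 S1=9 S2=24 S3=26 S4=13 blocked=[1, 2, 3, 4]
Op 11: conn=-12 S1=9 S2=24 S3=26 S4=21 blocked=[1, 2, 3, 4]
Op 12: conn=-12 S1=9 S2=24 S3=40 S4=21 blocked=[1, 2, 3, 4]

Answer: -12 9 24 40 21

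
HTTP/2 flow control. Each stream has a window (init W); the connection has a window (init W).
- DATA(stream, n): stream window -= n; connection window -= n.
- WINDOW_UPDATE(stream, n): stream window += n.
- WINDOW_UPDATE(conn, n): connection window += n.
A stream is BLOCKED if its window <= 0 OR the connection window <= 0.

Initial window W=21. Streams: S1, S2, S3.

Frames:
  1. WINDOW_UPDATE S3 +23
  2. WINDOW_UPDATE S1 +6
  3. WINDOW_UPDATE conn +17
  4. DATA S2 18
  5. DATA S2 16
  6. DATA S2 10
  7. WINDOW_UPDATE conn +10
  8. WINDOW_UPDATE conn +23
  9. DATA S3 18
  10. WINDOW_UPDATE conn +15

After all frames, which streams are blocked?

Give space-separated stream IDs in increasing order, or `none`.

Op 1: conn=21 S1=21 S2=21 S3=44 blocked=[]
Op 2: conn=21 S1=27 S2=21 S3=44 blocked=[]
Op 3: conn=38 S1=27 S2=21 S3=44 blocked=[]
Op 4: conn=20 S1=27 S2=3 S3=44 blocked=[]
Op 5: conn=4 S1=27 S2=-13 S3=44 blocked=[2]
Op 6: conn=-6 S1=27 S2=-23 S3=44 blocked=[1, 2, 3]
Op 7: conn=4 S1=27 S2=-23 S3=44 blocked=[2]
Op 8: conn=27 S1=27 S2=-23 S3=44 blocked=[2]
Op 9: conn=9 S1=27 S2=-23 S3=26 blocked=[2]
Op 10: conn=24 S1=27 S2=-23 S3=26 blocked=[2]

Answer: S2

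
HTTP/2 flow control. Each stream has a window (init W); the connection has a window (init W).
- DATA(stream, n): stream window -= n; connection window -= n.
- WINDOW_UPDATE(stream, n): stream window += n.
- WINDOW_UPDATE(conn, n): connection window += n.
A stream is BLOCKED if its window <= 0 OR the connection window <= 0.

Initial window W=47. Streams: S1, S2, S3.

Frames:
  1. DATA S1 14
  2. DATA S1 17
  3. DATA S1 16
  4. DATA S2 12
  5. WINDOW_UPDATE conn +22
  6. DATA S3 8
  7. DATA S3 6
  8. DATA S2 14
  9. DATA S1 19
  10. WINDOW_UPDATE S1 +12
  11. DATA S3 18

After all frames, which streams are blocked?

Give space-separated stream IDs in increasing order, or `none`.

Answer: S1 S2 S3

Derivation:
Op 1: conn=33 S1=33 S2=47 S3=47 blocked=[]
Op 2: conn=16 S1=16 S2=47 S3=47 blocked=[]
Op 3: conn=0 S1=0 S2=47 S3=47 blocked=[1, 2, 3]
Op 4: conn=-12 S1=0 S2=35 S3=47 blocked=[1, 2, 3]
Op 5: conn=10 S1=0 S2=35 S3=47 blocked=[1]
Op 6: conn=2 S1=0 S2=35 S3=39 blocked=[1]
Op 7: conn=-4 S1=0 S2=35 S3=33 blocked=[1, 2, 3]
Op 8: conn=-18 S1=0 S2=21 S3=33 blocked=[1, 2, 3]
Op 9: conn=-37 S1=-19 S2=21 S3=33 blocked=[1, 2, 3]
Op 10: conn=-37 S1=-7 S2=21 S3=33 blocked=[1, 2, 3]
Op 11: conn=-55 S1=-7 S2=21 S3=15 blocked=[1, 2, 3]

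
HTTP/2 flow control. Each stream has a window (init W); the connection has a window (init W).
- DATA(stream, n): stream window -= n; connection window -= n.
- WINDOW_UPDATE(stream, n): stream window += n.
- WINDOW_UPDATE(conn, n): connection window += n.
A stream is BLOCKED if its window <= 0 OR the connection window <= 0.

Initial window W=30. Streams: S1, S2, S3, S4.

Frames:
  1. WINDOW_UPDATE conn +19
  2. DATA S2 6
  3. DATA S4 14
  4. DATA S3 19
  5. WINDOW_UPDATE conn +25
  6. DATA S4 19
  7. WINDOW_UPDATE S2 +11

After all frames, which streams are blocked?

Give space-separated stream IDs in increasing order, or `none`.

Op 1: conn=49 S1=30 S2=30 S3=30 S4=30 blocked=[]
Op 2: conn=43 S1=30 S2=24 S3=30 S4=30 blocked=[]
Op 3: conn=29 S1=30 S2=24 S3=30 S4=16 blocked=[]
Op 4: conn=10 S1=30 S2=24 S3=11 S4=16 blocked=[]
Op 5: conn=35 S1=30 S2=24 S3=11 S4=16 blocked=[]
Op 6: conn=16 S1=30 S2=24 S3=11 S4=-3 blocked=[4]
Op 7: conn=16 S1=30 S2=35 S3=11 S4=-3 blocked=[4]

Answer: S4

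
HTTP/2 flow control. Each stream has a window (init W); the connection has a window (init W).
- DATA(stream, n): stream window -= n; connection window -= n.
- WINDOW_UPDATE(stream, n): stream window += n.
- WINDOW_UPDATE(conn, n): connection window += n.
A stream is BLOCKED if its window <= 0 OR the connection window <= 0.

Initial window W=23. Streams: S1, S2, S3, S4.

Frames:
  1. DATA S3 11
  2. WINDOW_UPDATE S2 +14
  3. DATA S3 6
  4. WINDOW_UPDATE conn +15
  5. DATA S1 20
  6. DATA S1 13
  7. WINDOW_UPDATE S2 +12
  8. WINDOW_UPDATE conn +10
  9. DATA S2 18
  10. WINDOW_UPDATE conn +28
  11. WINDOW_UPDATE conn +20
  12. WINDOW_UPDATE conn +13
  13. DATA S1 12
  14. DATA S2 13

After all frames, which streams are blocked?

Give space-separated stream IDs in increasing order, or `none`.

Op 1: conn=12 S1=23 S2=23 S3=12 S4=23 blocked=[]
Op 2: conn=12 S1=23 S2=37 S3=12 S4=23 blocked=[]
Op 3: conn=6 S1=23 S2=37 S3=6 S4=23 blocked=[]
Op 4: conn=21 S1=23 S2=37 S3=6 S4=23 blocked=[]
Op 5: conn=1 S1=3 S2=37 S3=6 S4=23 blocked=[]
Op 6: conn=-12 S1=-10 S2=37 S3=6 S4=23 blocked=[1, 2, 3, 4]
Op 7: conn=-12 S1=-10 S2=49 S3=6 S4=23 blocked=[1, 2, 3, 4]
Op 8: conn=-2 S1=-10 S2=49 S3=6 S4=23 blocked=[1, 2, 3, 4]
Op 9: conn=-20 S1=-10 S2=31 S3=6 S4=23 blocked=[1, 2, 3, 4]
Op 10: conn=8 S1=-10 S2=31 S3=6 S4=23 blocked=[1]
Op 11: conn=28 S1=-10 S2=31 S3=6 S4=23 blocked=[1]
Op 12: conn=41 S1=-10 S2=31 S3=6 S4=23 blocked=[1]
Op 13: conn=29 S1=-22 S2=31 S3=6 S4=23 blocked=[1]
Op 14: conn=16 S1=-22 S2=18 S3=6 S4=23 blocked=[1]

Answer: S1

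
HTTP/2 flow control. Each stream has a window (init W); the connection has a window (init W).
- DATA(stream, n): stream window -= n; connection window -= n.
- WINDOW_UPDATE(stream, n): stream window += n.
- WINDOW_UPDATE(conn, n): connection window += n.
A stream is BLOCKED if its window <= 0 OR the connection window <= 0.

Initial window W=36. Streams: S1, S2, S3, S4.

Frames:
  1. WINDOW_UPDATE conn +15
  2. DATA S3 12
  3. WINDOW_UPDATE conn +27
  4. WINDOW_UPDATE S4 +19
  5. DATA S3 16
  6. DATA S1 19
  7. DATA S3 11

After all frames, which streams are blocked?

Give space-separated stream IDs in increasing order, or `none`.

Op 1: conn=51 S1=36 S2=36 S3=36 S4=36 blocked=[]
Op 2: conn=39 S1=36 S2=36 S3=24 S4=36 blocked=[]
Op 3: conn=66 S1=36 S2=36 S3=24 S4=36 blocked=[]
Op 4: conn=66 S1=36 S2=36 S3=24 S4=55 blocked=[]
Op 5: conn=50 S1=36 S2=36 S3=8 S4=55 blocked=[]
Op 6: conn=31 S1=17 S2=36 S3=8 S4=55 blocked=[]
Op 7: conn=20 S1=17 S2=36 S3=-3 S4=55 blocked=[3]

Answer: S3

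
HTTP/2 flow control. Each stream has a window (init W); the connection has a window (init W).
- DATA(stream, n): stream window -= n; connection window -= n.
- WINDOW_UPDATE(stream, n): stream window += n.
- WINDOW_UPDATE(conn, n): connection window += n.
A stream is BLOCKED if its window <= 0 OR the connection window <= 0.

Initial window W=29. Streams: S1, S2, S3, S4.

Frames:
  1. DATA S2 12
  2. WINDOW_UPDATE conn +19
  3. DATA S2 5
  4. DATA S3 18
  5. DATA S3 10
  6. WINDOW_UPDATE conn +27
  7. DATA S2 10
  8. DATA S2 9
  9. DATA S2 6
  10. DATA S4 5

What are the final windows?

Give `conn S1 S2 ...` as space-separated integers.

Op 1: conn=17 S1=29 S2=17 S3=29 S4=29 blocked=[]
Op 2: conn=36 S1=29 S2=17 S3=29 S4=29 blocked=[]
Op 3: conn=31 S1=29 S2=12 S3=29 S4=29 blocked=[]
Op 4: conn=13 S1=29 S2=12 S3=11 S4=29 blocked=[]
Op 5: conn=3 S1=29 S2=12 S3=1 S4=29 blocked=[]
Op 6: conn=30 S1=29 S2=12 S3=1 S4=29 blocked=[]
Op 7: conn=20 S1=29 S2=2 S3=1 S4=29 blocked=[]
Op 8: conn=11 S1=29 S2=-7 S3=1 S4=29 blocked=[2]
Op 9: conn=5 S1=29 S2=-13 S3=1 S4=29 blocked=[2]
Op 10: conn=0 S1=29 S2=-13 S3=1 S4=24 blocked=[1, 2, 3, 4]

Answer: 0 29 -13 1 24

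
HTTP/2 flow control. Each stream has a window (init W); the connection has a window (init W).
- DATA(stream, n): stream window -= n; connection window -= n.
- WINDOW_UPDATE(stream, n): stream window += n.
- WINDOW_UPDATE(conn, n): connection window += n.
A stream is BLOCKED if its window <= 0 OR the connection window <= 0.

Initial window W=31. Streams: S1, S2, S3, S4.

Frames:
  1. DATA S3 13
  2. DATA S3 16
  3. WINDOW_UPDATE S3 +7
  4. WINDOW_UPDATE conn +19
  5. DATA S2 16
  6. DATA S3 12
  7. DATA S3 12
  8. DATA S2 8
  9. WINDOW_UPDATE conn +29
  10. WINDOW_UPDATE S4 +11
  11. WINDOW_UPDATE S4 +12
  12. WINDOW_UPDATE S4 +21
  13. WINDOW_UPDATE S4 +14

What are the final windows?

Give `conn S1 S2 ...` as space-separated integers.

Op 1: conn=18 S1=31 S2=31 S3=18 S4=31 blocked=[]
Op 2: conn=2 S1=31 S2=31 S3=2 S4=31 blocked=[]
Op 3: conn=2 S1=31 S2=31 S3=9 S4=31 blocked=[]
Op 4: conn=21 S1=31 S2=31 S3=9 S4=31 blocked=[]
Op 5: conn=5 S1=31 S2=15 S3=9 S4=31 blocked=[]
Op 6: conn=-7 S1=31 S2=15 S3=-3 S4=31 blocked=[1, 2, 3, 4]
Op 7: conn=-19 S1=31 S2=15 S3=-15 S4=31 blocked=[1, 2, 3, 4]
Op 8: conn=-27 S1=31 S2=7 S3=-15 S4=31 blocked=[1, 2, 3, 4]
Op 9: conn=2 S1=31 S2=7 S3=-15 S4=31 blocked=[3]
Op 10: conn=2 S1=31 S2=7 S3=-15 S4=42 blocked=[3]
Op 11: conn=2 S1=31 S2=7 S3=-15 S4=54 blocked=[3]
Op 12: conn=2 S1=31 S2=7 S3=-15 S4=75 blocked=[3]
Op 13: conn=2 S1=31 S2=7 S3=-15 S4=89 blocked=[3]

Answer: 2 31 7 -15 89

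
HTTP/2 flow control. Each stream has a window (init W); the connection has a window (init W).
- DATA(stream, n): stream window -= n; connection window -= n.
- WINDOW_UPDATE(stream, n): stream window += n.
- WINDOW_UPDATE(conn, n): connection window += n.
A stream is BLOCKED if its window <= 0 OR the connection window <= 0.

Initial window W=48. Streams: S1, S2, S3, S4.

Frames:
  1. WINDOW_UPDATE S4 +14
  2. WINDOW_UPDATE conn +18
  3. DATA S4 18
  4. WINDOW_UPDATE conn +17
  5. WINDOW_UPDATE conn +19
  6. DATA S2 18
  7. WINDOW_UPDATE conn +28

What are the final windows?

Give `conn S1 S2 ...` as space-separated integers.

Op 1: conn=48 S1=48 S2=48 S3=48 S4=62 blocked=[]
Op 2: conn=66 S1=48 S2=48 S3=48 S4=62 blocked=[]
Op 3: conn=48 S1=48 S2=48 S3=48 S4=44 blocked=[]
Op 4: conn=65 S1=48 S2=48 S3=48 S4=44 blocked=[]
Op 5: conn=84 S1=48 S2=48 S3=48 S4=44 blocked=[]
Op 6: conn=66 S1=48 S2=30 S3=48 S4=44 blocked=[]
Op 7: conn=94 S1=48 S2=30 S3=48 S4=44 blocked=[]

Answer: 94 48 30 48 44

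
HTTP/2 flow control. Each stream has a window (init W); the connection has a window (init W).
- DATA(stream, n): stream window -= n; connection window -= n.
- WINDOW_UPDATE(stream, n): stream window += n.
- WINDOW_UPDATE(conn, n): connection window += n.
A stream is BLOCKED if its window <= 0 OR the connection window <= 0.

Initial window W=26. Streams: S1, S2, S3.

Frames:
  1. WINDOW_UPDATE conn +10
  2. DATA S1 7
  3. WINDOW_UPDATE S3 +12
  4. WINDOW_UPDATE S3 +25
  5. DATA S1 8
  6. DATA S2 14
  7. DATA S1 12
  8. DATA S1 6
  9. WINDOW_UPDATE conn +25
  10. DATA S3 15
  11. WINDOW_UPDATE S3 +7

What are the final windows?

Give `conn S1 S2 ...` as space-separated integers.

Op 1: conn=36 S1=26 S2=26 S3=26 blocked=[]
Op 2: conn=29 S1=19 S2=26 S3=26 blocked=[]
Op 3: conn=29 S1=19 S2=26 S3=38 blocked=[]
Op 4: conn=29 S1=19 S2=26 S3=63 blocked=[]
Op 5: conn=21 S1=11 S2=26 S3=63 blocked=[]
Op 6: conn=7 S1=11 S2=12 S3=63 blocked=[]
Op 7: conn=-5 S1=-1 S2=12 S3=63 blocked=[1, 2, 3]
Op 8: conn=-11 S1=-7 S2=12 S3=63 blocked=[1, 2, 3]
Op 9: conn=14 S1=-7 S2=12 S3=63 blocked=[1]
Op 10: conn=-1 S1=-7 S2=12 S3=48 blocked=[1, 2, 3]
Op 11: conn=-1 S1=-7 S2=12 S3=55 blocked=[1, 2, 3]

Answer: -1 -7 12 55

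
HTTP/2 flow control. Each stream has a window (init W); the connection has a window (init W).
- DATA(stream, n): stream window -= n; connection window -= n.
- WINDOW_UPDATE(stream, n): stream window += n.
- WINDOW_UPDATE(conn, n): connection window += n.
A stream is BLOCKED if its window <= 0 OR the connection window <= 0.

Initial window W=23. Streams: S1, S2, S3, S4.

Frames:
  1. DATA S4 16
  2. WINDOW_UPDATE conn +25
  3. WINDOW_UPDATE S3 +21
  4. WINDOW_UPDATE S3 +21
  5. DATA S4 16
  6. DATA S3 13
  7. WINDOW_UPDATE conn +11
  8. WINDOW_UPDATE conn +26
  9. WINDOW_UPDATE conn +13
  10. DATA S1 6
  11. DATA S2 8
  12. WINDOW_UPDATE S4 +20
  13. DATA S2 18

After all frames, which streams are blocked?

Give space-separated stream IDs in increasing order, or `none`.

Answer: S2

Derivation:
Op 1: conn=7 S1=23 S2=23 S3=23 S4=7 blocked=[]
Op 2: conn=32 S1=23 S2=23 S3=23 S4=7 blocked=[]
Op 3: conn=32 S1=23 S2=23 S3=44 S4=7 blocked=[]
Op 4: conn=32 S1=23 S2=23 S3=65 S4=7 blocked=[]
Op 5: conn=16 S1=23 S2=23 S3=65 S4=-9 blocked=[4]
Op 6: conn=3 S1=23 S2=23 S3=52 S4=-9 blocked=[4]
Op 7: conn=14 S1=23 S2=23 S3=52 S4=-9 blocked=[4]
Op 8: conn=40 S1=23 S2=23 S3=52 S4=-9 blocked=[4]
Op 9: conn=53 S1=23 S2=23 S3=52 S4=-9 blocked=[4]
Op 10: conn=47 S1=17 S2=23 S3=52 S4=-9 blocked=[4]
Op 11: conn=39 S1=17 S2=15 S3=52 S4=-9 blocked=[4]
Op 12: conn=39 S1=17 S2=15 S3=52 S4=11 blocked=[]
Op 13: conn=21 S1=17 S2=-3 S3=52 S4=11 blocked=[2]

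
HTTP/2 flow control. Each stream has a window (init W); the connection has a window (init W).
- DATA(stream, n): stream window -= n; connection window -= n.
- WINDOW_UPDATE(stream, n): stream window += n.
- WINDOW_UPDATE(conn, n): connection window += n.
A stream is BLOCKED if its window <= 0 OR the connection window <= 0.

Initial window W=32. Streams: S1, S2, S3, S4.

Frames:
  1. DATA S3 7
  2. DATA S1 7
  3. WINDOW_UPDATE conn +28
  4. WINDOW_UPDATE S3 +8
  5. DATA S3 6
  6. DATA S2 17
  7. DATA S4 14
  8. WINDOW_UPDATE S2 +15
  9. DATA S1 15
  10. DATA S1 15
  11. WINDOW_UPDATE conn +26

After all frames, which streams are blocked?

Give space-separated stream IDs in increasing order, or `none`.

Op 1: conn=25 S1=32 S2=32 S3=25 S4=32 blocked=[]
Op 2: conn=18 S1=25 S2=32 S3=25 S4=32 blocked=[]
Op 3: conn=46 S1=25 S2=32 S3=25 S4=32 blocked=[]
Op 4: conn=46 S1=25 S2=32 S3=33 S4=32 blocked=[]
Op 5: conn=40 S1=25 S2=32 S3=27 S4=32 blocked=[]
Op 6: conn=23 S1=25 S2=15 S3=27 S4=32 blocked=[]
Op 7: conn=9 S1=25 S2=15 S3=27 S4=18 blocked=[]
Op 8: conn=9 S1=25 S2=30 S3=27 S4=18 blocked=[]
Op 9: conn=-6 S1=10 S2=30 S3=27 S4=18 blocked=[1, 2, 3, 4]
Op 10: conn=-21 S1=-5 S2=30 S3=27 S4=18 blocked=[1, 2, 3, 4]
Op 11: conn=5 S1=-5 S2=30 S3=27 S4=18 blocked=[1]

Answer: S1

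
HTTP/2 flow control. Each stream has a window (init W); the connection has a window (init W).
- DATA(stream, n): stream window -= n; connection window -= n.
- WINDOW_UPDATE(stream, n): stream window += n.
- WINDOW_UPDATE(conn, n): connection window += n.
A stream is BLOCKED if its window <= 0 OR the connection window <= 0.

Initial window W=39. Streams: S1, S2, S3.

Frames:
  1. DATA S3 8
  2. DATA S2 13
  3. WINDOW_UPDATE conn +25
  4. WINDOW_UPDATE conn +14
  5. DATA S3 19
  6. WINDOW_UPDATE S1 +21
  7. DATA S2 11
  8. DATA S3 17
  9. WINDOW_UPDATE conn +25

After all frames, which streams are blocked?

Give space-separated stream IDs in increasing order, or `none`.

Answer: S3

Derivation:
Op 1: conn=31 S1=39 S2=39 S3=31 blocked=[]
Op 2: conn=18 S1=39 S2=26 S3=31 blocked=[]
Op 3: conn=43 S1=39 S2=26 S3=31 blocked=[]
Op 4: conn=57 S1=39 S2=26 S3=31 blocked=[]
Op 5: conn=38 S1=39 S2=26 S3=12 blocked=[]
Op 6: conn=38 S1=60 S2=26 S3=12 blocked=[]
Op 7: conn=27 S1=60 S2=15 S3=12 blocked=[]
Op 8: conn=10 S1=60 S2=15 S3=-5 blocked=[3]
Op 9: conn=35 S1=60 S2=15 S3=-5 blocked=[3]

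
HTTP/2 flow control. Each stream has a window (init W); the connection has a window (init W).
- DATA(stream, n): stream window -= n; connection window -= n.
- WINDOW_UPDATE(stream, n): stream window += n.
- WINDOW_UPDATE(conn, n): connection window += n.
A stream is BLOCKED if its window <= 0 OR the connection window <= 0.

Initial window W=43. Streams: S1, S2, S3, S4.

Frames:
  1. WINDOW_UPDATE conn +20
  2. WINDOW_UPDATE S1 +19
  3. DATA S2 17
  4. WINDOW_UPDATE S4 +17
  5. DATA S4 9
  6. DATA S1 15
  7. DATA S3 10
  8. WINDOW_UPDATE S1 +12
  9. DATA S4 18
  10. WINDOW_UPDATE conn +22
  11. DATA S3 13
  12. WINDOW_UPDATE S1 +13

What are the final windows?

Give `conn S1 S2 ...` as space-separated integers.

Op 1: conn=63 S1=43 S2=43 S3=43 S4=43 blocked=[]
Op 2: conn=63 S1=62 S2=43 S3=43 S4=43 blocked=[]
Op 3: conn=46 S1=62 S2=26 S3=43 S4=43 blocked=[]
Op 4: conn=46 S1=62 S2=26 S3=43 S4=60 blocked=[]
Op 5: conn=37 S1=62 S2=26 S3=43 S4=51 blocked=[]
Op 6: conn=22 S1=47 S2=26 S3=43 S4=51 blocked=[]
Op 7: conn=12 S1=47 S2=26 S3=33 S4=51 blocked=[]
Op 8: conn=12 S1=59 S2=26 S3=33 S4=51 blocked=[]
Op 9: conn=-6 S1=59 S2=26 S3=33 S4=33 blocked=[1, 2, 3, 4]
Op 10: conn=16 S1=59 S2=26 S3=33 S4=33 blocked=[]
Op 11: conn=3 S1=59 S2=26 S3=20 S4=33 blocked=[]
Op 12: conn=3 S1=72 S2=26 S3=20 S4=33 blocked=[]

Answer: 3 72 26 20 33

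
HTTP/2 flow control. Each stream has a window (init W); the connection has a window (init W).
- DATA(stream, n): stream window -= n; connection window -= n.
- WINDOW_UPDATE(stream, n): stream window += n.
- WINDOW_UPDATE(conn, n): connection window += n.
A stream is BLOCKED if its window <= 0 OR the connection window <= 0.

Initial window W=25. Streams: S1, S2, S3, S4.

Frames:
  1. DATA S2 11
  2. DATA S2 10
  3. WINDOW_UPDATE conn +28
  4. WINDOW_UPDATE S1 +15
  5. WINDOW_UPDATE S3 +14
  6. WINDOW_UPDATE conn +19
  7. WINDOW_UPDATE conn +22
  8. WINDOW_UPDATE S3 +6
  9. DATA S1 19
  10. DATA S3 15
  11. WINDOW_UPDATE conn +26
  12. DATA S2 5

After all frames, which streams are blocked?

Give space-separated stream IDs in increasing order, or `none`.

Answer: S2

Derivation:
Op 1: conn=14 S1=25 S2=14 S3=25 S4=25 blocked=[]
Op 2: conn=4 S1=25 S2=4 S3=25 S4=25 blocked=[]
Op 3: conn=32 S1=25 S2=4 S3=25 S4=25 blocked=[]
Op 4: conn=32 S1=40 S2=4 S3=25 S4=25 blocked=[]
Op 5: conn=32 S1=40 S2=4 S3=39 S4=25 blocked=[]
Op 6: conn=51 S1=40 S2=4 S3=39 S4=25 blocked=[]
Op 7: conn=73 S1=40 S2=4 S3=39 S4=25 blocked=[]
Op 8: conn=73 S1=40 S2=4 S3=45 S4=25 blocked=[]
Op 9: conn=54 S1=21 S2=4 S3=45 S4=25 blocked=[]
Op 10: conn=39 S1=21 S2=4 S3=30 S4=25 blocked=[]
Op 11: conn=65 S1=21 S2=4 S3=30 S4=25 blocked=[]
Op 12: conn=60 S1=21 S2=-1 S3=30 S4=25 blocked=[2]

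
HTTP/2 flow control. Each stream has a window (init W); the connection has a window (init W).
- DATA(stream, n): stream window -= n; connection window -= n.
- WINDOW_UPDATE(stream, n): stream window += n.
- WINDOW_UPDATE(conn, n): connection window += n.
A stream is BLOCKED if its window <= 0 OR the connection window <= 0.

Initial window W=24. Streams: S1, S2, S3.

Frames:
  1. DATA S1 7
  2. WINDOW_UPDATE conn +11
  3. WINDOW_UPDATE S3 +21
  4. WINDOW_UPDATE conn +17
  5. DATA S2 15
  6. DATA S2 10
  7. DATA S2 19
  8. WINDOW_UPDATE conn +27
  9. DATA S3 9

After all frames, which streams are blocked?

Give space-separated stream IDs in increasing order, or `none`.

Op 1: conn=17 S1=17 S2=24 S3=24 blocked=[]
Op 2: conn=28 S1=17 S2=24 S3=24 blocked=[]
Op 3: conn=28 S1=17 S2=24 S3=45 blocked=[]
Op 4: conn=45 S1=17 S2=24 S3=45 blocked=[]
Op 5: conn=30 S1=17 S2=9 S3=45 blocked=[]
Op 6: conn=20 S1=17 S2=-1 S3=45 blocked=[2]
Op 7: conn=1 S1=17 S2=-20 S3=45 blocked=[2]
Op 8: conn=28 S1=17 S2=-20 S3=45 blocked=[2]
Op 9: conn=19 S1=17 S2=-20 S3=36 blocked=[2]

Answer: S2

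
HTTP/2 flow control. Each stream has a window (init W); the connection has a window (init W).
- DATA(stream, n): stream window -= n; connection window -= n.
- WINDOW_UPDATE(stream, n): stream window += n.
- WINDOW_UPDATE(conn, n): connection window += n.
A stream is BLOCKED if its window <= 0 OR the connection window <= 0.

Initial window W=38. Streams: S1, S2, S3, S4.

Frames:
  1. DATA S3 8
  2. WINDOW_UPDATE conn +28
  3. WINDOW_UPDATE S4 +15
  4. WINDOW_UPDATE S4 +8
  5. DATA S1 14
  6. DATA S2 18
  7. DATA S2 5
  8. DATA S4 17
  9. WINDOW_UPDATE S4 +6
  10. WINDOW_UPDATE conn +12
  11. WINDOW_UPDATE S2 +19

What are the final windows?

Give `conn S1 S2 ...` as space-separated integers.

Answer: 16 24 34 30 50

Derivation:
Op 1: conn=30 S1=38 S2=38 S3=30 S4=38 blocked=[]
Op 2: conn=58 S1=38 S2=38 S3=30 S4=38 blocked=[]
Op 3: conn=58 S1=38 S2=38 S3=30 S4=53 blocked=[]
Op 4: conn=58 S1=38 S2=38 S3=30 S4=61 blocked=[]
Op 5: conn=44 S1=24 S2=38 S3=30 S4=61 blocked=[]
Op 6: conn=26 S1=24 S2=20 S3=30 S4=61 blocked=[]
Op 7: conn=21 S1=24 S2=15 S3=30 S4=61 blocked=[]
Op 8: conn=4 S1=24 S2=15 S3=30 S4=44 blocked=[]
Op 9: conn=4 S1=24 S2=15 S3=30 S4=50 blocked=[]
Op 10: conn=16 S1=24 S2=15 S3=30 S4=50 blocked=[]
Op 11: conn=16 S1=24 S2=34 S3=30 S4=50 blocked=[]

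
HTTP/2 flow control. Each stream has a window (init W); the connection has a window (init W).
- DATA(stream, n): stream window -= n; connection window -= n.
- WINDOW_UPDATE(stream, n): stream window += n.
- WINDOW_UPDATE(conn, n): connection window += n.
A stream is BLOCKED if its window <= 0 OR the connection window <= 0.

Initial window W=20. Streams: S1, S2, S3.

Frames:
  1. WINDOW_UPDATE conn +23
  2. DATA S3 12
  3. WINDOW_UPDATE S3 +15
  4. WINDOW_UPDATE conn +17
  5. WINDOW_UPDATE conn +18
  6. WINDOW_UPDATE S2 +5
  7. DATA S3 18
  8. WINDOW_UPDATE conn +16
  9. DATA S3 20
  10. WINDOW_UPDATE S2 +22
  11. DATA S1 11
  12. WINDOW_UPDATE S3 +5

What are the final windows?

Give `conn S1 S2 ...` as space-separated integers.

Answer: 33 9 47 -10

Derivation:
Op 1: conn=43 S1=20 S2=20 S3=20 blocked=[]
Op 2: conn=31 S1=20 S2=20 S3=8 blocked=[]
Op 3: conn=31 S1=20 S2=20 S3=23 blocked=[]
Op 4: conn=48 S1=20 S2=20 S3=23 blocked=[]
Op 5: conn=66 S1=20 S2=20 S3=23 blocked=[]
Op 6: conn=66 S1=20 S2=25 S3=23 blocked=[]
Op 7: conn=48 S1=20 S2=25 S3=5 blocked=[]
Op 8: conn=64 S1=20 S2=25 S3=5 blocked=[]
Op 9: conn=44 S1=20 S2=25 S3=-15 blocked=[3]
Op 10: conn=44 S1=20 S2=47 S3=-15 blocked=[3]
Op 11: conn=33 S1=9 S2=47 S3=-15 blocked=[3]
Op 12: conn=33 S1=9 S2=47 S3=-10 blocked=[3]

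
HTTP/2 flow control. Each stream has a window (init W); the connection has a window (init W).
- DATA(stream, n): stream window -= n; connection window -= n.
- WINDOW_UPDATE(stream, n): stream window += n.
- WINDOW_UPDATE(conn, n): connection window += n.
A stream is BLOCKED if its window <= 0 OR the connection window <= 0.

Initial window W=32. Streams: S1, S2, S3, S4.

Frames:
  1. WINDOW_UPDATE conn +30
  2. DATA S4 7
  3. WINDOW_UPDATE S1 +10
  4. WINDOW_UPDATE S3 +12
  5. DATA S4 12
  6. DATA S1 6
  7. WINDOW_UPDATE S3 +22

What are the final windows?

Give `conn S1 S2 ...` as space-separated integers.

Answer: 37 36 32 66 13

Derivation:
Op 1: conn=62 S1=32 S2=32 S3=32 S4=32 blocked=[]
Op 2: conn=55 S1=32 S2=32 S3=32 S4=25 blocked=[]
Op 3: conn=55 S1=42 S2=32 S3=32 S4=25 blocked=[]
Op 4: conn=55 S1=42 S2=32 S3=44 S4=25 blocked=[]
Op 5: conn=43 S1=42 S2=32 S3=44 S4=13 blocked=[]
Op 6: conn=37 S1=36 S2=32 S3=44 S4=13 blocked=[]
Op 7: conn=37 S1=36 S2=32 S3=66 S4=13 blocked=[]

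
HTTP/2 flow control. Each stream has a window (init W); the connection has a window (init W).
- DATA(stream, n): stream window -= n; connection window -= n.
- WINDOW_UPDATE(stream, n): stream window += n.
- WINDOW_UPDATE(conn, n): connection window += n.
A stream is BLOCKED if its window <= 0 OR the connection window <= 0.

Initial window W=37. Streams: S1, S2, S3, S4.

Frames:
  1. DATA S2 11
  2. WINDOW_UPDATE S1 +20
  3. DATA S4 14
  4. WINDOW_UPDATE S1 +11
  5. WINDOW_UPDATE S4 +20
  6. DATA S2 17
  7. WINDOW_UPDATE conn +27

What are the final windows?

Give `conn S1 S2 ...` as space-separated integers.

Answer: 22 68 9 37 43

Derivation:
Op 1: conn=26 S1=37 S2=26 S3=37 S4=37 blocked=[]
Op 2: conn=26 S1=57 S2=26 S3=37 S4=37 blocked=[]
Op 3: conn=12 S1=57 S2=26 S3=37 S4=23 blocked=[]
Op 4: conn=12 S1=68 S2=26 S3=37 S4=23 blocked=[]
Op 5: conn=12 S1=68 S2=26 S3=37 S4=43 blocked=[]
Op 6: conn=-5 S1=68 S2=9 S3=37 S4=43 blocked=[1, 2, 3, 4]
Op 7: conn=22 S1=68 S2=9 S3=37 S4=43 blocked=[]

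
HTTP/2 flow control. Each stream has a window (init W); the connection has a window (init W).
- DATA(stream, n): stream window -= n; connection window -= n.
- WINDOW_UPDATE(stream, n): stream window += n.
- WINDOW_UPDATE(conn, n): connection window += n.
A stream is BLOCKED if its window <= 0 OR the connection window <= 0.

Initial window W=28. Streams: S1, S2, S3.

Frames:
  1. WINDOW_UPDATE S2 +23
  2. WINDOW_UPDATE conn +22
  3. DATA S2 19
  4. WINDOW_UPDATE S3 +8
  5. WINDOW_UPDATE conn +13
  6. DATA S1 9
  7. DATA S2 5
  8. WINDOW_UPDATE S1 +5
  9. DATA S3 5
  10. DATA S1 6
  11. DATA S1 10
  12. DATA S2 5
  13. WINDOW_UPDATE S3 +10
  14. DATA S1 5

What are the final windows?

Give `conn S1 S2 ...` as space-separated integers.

Answer: -1 3 22 41

Derivation:
Op 1: conn=28 S1=28 S2=51 S3=28 blocked=[]
Op 2: conn=50 S1=28 S2=51 S3=28 blocked=[]
Op 3: conn=31 S1=28 S2=32 S3=28 blocked=[]
Op 4: conn=31 S1=28 S2=32 S3=36 blocked=[]
Op 5: conn=44 S1=28 S2=32 S3=36 blocked=[]
Op 6: conn=35 S1=19 S2=32 S3=36 blocked=[]
Op 7: conn=30 S1=19 S2=27 S3=36 blocked=[]
Op 8: conn=30 S1=24 S2=27 S3=36 blocked=[]
Op 9: conn=25 S1=24 S2=27 S3=31 blocked=[]
Op 10: conn=19 S1=18 S2=27 S3=31 blocked=[]
Op 11: conn=9 S1=8 S2=27 S3=31 blocked=[]
Op 12: conn=4 S1=8 S2=22 S3=31 blocked=[]
Op 13: conn=4 S1=8 S2=22 S3=41 blocked=[]
Op 14: conn=-1 S1=3 S2=22 S3=41 blocked=[1, 2, 3]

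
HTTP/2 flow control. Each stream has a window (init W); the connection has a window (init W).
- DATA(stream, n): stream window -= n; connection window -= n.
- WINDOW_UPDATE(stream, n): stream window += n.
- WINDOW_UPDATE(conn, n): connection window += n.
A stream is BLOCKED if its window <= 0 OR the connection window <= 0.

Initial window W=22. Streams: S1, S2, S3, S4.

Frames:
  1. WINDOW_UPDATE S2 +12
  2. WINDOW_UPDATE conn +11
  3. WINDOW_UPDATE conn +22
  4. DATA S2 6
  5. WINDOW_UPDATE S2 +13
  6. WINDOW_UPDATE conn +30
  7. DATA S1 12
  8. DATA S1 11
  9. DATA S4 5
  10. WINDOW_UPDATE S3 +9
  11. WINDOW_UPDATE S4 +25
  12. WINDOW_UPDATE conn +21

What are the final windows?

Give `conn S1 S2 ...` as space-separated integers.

Op 1: conn=22 S1=22 S2=34 S3=22 S4=22 blocked=[]
Op 2: conn=33 S1=22 S2=34 S3=22 S4=22 blocked=[]
Op 3: conn=55 S1=22 S2=34 S3=22 S4=22 blocked=[]
Op 4: conn=49 S1=22 S2=28 S3=22 S4=22 blocked=[]
Op 5: conn=49 S1=22 S2=41 S3=22 S4=22 blocked=[]
Op 6: conn=79 S1=22 S2=41 S3=22 S4=22 blocked=[]
Op 7: conn=67 S1=10 S2=41 S3=22 S4=22 blocked=[]
Op 8: conn=56 S1=-1 S2=41 S3=22 S4=22 blocked=[1]
Op 9: conn=51 S1=-1 S2=41 S3=22 S4=17 blocked=[1]
Op 10: conn=51 S1=-1 S2=41 S3=31 S4=17 blocked=[1]
Op 11: conn=51 S1=-1 S2=41 S3=31 S4=42 blocked=[1]
Op 12: conn=72 S1=-1 S2=41 S3=31 S4=42 blocked=[1]

Answer: 72 -1 41 31 42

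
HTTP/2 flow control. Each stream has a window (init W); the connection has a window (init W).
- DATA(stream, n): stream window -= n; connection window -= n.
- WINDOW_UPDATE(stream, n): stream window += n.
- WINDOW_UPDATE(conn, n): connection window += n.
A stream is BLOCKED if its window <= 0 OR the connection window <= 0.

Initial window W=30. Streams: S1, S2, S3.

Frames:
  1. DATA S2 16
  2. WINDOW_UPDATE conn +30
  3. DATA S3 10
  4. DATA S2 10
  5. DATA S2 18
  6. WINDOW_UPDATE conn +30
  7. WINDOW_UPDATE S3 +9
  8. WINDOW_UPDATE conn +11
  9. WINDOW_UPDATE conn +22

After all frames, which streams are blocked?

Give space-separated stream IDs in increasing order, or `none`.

Answer: S2

Derivation:
Op 1: conn=14 S1=30 S2=14 S3=30 blocked=[]
Op 2: conn=44 S1=30 S2=14 S3=30 blocked=[]
Op 3: conn=34 S1=30 S2=14 S3=20 blocked=[]
Op 4: conn=24 S1=30 S2=4 S3=20 blocked=[]
Op 5: conn=6 S1=30 S2=-14 S3=20 blocked=[2]
Op 6: conn=36 S1=30 S2=-14 S3=20 blocked=[2]
Op 7: conn=36 S1=30 S2=-14 S3=29 blocked=[2]
Op 8: conn=47 S1=30 S2=-14 S3=29 blocked=[2]
Op 9: conn=69 S1=30 S2=-14 S3=29 blocked=[2]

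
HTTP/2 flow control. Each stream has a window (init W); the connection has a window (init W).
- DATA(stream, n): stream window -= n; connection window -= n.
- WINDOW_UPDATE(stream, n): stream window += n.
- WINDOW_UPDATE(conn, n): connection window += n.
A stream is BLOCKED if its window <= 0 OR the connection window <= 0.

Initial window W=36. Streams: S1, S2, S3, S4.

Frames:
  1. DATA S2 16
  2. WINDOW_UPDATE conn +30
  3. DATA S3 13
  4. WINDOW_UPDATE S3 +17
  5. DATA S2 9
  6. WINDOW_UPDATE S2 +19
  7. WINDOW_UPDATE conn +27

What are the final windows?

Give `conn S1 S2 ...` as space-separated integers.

Op 1: conn=20 S1=36 S2=20 S3=36 S4=36 blocked=[]
Op 2: conn=50 S1=36 S2=20 S3=36 S4=36 blocked=[]
Op 3: conn=37 S1=36 S2=20 S3=23 S4=36 blocked=[]
Op 4: conn=37 S1=36 S2=20 S3=40 S4=36 blocked=[]
Op 5: conn=28 S1=36 S2=11 S3=40 S4=36 blocked=[]
Op 6: conn=28 S1=36 S2=30 S3=40 S4=36 blocked=[]
Op 7: conn=55 S1=36 S2=30 S3=40 S4=36 blocked=[]

Answer: 55 36 30 40 36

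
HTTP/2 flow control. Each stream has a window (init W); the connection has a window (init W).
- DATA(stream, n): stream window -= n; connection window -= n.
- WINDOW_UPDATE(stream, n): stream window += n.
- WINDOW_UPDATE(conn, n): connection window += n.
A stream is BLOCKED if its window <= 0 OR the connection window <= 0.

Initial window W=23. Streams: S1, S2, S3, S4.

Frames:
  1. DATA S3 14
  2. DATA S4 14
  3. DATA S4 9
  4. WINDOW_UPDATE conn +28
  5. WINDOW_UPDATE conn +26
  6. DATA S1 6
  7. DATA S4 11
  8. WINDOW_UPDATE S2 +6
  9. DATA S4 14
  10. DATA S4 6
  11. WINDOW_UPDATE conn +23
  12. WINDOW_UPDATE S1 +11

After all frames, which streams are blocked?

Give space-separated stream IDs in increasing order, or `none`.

Op 1: conn=9 S1=23 S2=23 S3=9 S4=23 blocked=[]
Op 2: conn=-5 S1=23 S2=23 S3=9 S4=9 blocked=[1, 2, 3, 4]
Op 3: conn=-14 S1=23 S2=23 S3=9 S4=0 blocked=[1, 2, 3, 4]
Op 4: conn=14 S1=23 S2=23 S3=9 S4=0 blocked=[4]
Op 5: conn=40 S1=23 S2=23 S3=9 S4=0 blocked=[4]
Op 6: conn=34 S1=17 S2=23 S3=9 S4=0 blocked=[4]
Op 7: conn=23 S1=17 S2=23 S3=9 S4=-11 blocked=[4]
Op 8: conn=23 S1=17 S2=29 S3=9 S4=-11 blocked=[4]
Op 9: conn=9 S1=17 S2=29 S3=9 S4=-25 blocked=[4]
Op 10: conn=3 S1=17 S2=29 S3=9 S4=-31 blocked=[4]
Op 11: conn=26 S1=17 S2=29 S3=9 S4=-31 blocked=[4]
Op 12: conn=26 S1=28 S2=29 S3=9 S4=-31 blocked=[4]

Answer: S4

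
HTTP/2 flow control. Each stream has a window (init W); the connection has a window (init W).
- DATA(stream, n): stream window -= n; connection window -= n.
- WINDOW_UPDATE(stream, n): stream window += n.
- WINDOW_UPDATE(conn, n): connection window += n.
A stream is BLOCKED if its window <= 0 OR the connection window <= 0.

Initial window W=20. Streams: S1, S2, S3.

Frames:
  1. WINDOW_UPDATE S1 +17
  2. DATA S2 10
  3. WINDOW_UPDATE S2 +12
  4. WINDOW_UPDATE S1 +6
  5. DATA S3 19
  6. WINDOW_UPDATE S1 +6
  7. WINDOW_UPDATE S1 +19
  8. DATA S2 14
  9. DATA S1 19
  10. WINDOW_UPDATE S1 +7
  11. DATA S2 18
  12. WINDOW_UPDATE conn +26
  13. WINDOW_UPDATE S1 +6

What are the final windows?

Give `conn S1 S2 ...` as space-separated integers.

Answer: -34 62 -10 1

Derivation:
Op 1: conn=20 S1=37 S2=20 S3=20 blocked=[]
Op 2: conn=10 S1=37 S2=10 S3=20 blocked=[]
Op 3: conn=10 S1=37 S2=22 S3=20 blocked=[]
Op 4: conn=10 S1=43 S2=22 S3=20 blocked=[]
Op 5: conn=-9 S1=43 S2=22 S3=1 blocked=[1, 2, 3]
Op 6: conn=-9 S1=49 S2=22 S3=1 blocked=[1, 2, 3]
Op 7: conn=-9 S1=68 S2=22 S3=1 blocked=[1, 2, 3]
Op 8: conn=-23 S1=68 S2=8 S3=1 blocked=[1, 2, 3]
Op 9: conn=-42 S1=49 S2=8 S3=1 blocked=[1, 2, 3]
Op 10: conn=-42 S1=56 S2=8 S3=1 blocked=[1, 2, 3]
Op 11: conn=-60 S1=56 S2=-10 S3=1 blocked=[1, 2, 3]
Op 12: conn=-34 S1=56 S2=-10 S3=1 blocked=[1, 2, 3]
Op 13: conn=-34 S1=62 S2=-10 S3=1 blocked=[1, 2, 3]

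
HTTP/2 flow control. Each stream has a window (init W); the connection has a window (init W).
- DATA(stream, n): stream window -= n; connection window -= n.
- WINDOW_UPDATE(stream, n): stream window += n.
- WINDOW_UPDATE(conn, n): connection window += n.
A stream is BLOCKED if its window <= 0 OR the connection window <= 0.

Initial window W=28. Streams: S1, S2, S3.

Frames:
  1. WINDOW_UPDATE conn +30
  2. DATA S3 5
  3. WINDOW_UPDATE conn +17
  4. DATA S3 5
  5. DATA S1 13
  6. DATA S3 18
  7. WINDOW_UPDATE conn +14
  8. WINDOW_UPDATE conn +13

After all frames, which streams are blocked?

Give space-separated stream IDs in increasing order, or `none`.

Op 1: conn=58 S1=28 S2=28 S3=28 blocked=[]
Op 2: conn=53 S1=28 S2=28 S3=23 blocked=[]
Op 3: conn=70 S1=28 S2=28 S3=23 blocked=[]
Op 4: conn=65 S1=28 S2=28 S3=18 blocked=[]
Op 5: conn=52 S1=15 S2=28 S3=18 blocked=[]
Op 6: conn=34 S1=15 S2=28 S3=0 blocked=[3]
Op 7: conn=48 S1=15 S2=28 S3=0 blocked=[3]
Op 8: conn=61 S1=15 S2=28 S3=0 blocked=[3]

Answer: S3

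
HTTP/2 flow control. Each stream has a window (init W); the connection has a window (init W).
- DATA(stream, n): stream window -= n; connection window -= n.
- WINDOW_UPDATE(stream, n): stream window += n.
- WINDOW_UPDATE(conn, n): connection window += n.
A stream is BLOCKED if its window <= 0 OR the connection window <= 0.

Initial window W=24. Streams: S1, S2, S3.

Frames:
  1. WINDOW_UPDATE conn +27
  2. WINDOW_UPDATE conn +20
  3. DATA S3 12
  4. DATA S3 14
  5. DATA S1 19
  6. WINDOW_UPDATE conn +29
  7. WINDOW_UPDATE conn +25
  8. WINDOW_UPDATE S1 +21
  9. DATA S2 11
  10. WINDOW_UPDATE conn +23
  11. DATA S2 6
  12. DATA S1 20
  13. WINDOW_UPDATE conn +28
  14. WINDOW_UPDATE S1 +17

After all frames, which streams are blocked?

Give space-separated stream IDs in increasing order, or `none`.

Answer: S3

Derivation:
Op 1: conn=51 S1=24 S2=24 S3=24 blocked=[]
Op 2: conn=71 S1=24 S2=24 S3=24 blocked=[]
Op 3: conn=59 S1=24 S2=24 S3=12 blocked=[]
Op 4: conn=45 S1=24 S2=24 S3=-2 blocked=[3]
Op 5: conn=26 S1=5 S2=24 S3=-2 blocked=[3]
Op 6: conn=55 S1=5 S2=24 S3=-2 blocked=[3]
Op 7: conn=80 S1=5 S2=24 S3=-2 blocked=[3]
Op 8: conn=80 S1=26 S2=24 S3=-2 blocked=[3]
Op 9: conn=69 S1=26 S2=13 S3=-2 blocked=[3]
Op 10: conn=92 S1=26 S2=13 S3=-2 blocked=[3]
Op 11: conn=86 S1=26 S2=7 S3=-2 blocked=[3]
Op 12: conn=66 S1=6 S2=7 S3=-2 blocked=[3]
Op 13: conn=94 S1=6 S2=7 S3=-2 blocked=[3]
Op 14: conn=94 S1=23 S2=7 S3=-2 blocked=[3]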